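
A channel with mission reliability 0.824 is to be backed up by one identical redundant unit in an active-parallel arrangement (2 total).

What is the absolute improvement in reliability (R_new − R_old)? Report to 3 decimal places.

0.145

R_before = 0.824
R_after = 1 − (1 − 0.824)^2 = 0.969
ΔR = 0.969 − 0.824 = 0.145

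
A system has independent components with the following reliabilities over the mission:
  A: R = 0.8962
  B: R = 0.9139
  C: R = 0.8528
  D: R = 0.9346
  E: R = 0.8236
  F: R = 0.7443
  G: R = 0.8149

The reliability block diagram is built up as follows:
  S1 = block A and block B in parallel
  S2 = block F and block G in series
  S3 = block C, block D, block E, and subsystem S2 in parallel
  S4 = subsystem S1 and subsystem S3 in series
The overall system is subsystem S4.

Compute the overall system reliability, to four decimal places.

Parallel (A and B): 1 − (1 − 0.896200)(1 − 0.913900) = 0.991063
Series (F and G): 0.744300 × 0.814900 = 0.606530
Parallel (C, D, E, and [0.606530]): 1 − (1 − 0.852800)(1 − 0.934600)(1 − 0.823600)(1 − 0.606530) = 0.999332
Series ([0.991063] and [0.999332]): 0.991063 × 0.999332 = 0.9904

0.9904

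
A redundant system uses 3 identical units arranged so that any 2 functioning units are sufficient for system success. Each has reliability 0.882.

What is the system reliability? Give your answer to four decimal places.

R = Σ_{i=2}^{3} C(3,i) p^i (1−p)^{3−i} with p = 0.882
C(3,2)·0.882^2·0.118^1 = 0.275385
C(3,3)·0.882^3·0.118^0 = 0.686129
Sum = 0.9615

0.9615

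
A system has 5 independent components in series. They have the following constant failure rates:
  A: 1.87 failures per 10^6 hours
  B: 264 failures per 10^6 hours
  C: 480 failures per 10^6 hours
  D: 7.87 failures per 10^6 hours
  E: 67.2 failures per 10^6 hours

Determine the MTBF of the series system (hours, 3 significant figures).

1220

Series of exponential components: λ_sys = Σ λ_i
λ_sys = 0.00000187 + 0.000264 + 0.000480 + 0.00000787 + 0.0000672 = 8.2094e-04 /h
MTBF = 1 / λ_sys = 1220 h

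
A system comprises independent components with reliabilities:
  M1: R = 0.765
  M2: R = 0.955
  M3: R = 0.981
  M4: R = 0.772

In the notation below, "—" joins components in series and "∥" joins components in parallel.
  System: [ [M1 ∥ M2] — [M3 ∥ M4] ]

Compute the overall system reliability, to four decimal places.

0.9851

Parallel (M1 and M2): 1 − (1 − 0.765000)(1 − 0.955000) = 0.989425
Parallel (M3 and M4): 1 − (1 − 0.981000)(1 − 0.772000) = 0.995668
Series ([0.989425] and [0.995668]): 0.989425 × 0.995668 = 0.9851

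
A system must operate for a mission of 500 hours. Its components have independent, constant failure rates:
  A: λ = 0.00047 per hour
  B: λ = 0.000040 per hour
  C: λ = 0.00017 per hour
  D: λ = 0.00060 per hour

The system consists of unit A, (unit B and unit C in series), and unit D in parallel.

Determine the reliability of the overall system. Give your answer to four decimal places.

0.9946

R(A) = exp(−0.00047 × 500) = 0.790571
R(B) = exp(−0.000040 × 500) = 0.980199
R(C) = exp(−0.00017 × 500) = 0.918512
R(D) = exp(−0.00060 × 500) = 0.740818
Series (B and C): 0.980199 × 0.918512 = 0.900325
Parallel (A, [0.900325], and D): 1 − (1 − 0.790571)(1 − 0.900325)(1 − 0.740818) = 0.9946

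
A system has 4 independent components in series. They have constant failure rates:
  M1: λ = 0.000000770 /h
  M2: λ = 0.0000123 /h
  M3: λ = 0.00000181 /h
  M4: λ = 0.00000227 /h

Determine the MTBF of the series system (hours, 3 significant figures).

Series of exponential components: λ_sys = Σ λ_i
λ_sys = 0.000000770 + 0.0000123 + 0.00000181 + 0.00000227 = 1.7150e-05 /h
MTBF = 1 / λ_sys = 58300 h

58300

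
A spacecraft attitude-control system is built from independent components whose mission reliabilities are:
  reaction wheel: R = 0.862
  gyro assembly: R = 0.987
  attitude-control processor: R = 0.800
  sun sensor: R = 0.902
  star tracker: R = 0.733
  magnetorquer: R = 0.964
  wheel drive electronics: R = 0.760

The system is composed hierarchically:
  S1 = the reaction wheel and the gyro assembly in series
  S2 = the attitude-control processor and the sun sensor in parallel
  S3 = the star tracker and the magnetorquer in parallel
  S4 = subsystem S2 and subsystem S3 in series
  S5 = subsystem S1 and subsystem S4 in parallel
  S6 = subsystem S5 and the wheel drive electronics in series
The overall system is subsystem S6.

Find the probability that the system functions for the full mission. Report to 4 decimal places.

Series (reaction wheel and gyro assembly): 0.862000 × 0.987000 = 0.850794
Parallel (attitude-control processor and sun sensor): 1 − (1 − 0.800000)(1 − 0.902000) = 0.980400
Parallel (star tracker and magnetorquer): 1 − (1 − 0.733000)(1 − 0.964000) = 0.990388
Series ([0.980400] and [0.990388]): 0.980400 × 0.990388 = 0.970976
Parallel ([0.850794] and [0.970976]): 1 − (1 − 0.850794)(1 − 0.970976) = 0.995669
Series ([0.995669] and wheel drive electronics): 0.995669 × 0.760000 = 0.7567

0.7567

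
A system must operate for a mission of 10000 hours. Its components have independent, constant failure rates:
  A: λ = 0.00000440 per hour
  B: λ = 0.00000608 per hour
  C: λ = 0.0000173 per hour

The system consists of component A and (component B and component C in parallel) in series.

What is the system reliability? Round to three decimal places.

R(A) = exp(−0.00000440 × 10000) = 0.95695
R(B) = exp(−0.00000608 × 10000) = 0.94101
R(C) = exp(−0.0000173 × 10000) = 0.84114
Parallel (B and C): 1 − (1 − 0.94101)(1 − 0.84114) = 0.99063
Series (A and [0.99063]): 0.95695 × 0.99063 = 0.948

0.948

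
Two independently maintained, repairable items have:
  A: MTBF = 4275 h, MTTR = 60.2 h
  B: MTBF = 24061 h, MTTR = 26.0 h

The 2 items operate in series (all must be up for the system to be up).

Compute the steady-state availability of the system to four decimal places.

A(A) = MTBF/(MTBF+MTTR) = 4275/(4275+60.2) = 0.986114
A(B) = MTBF/(MTBF+MTTR) = 24061/(24061+26.0) = 0.998921
Series availability: 0.986114 × 0.998921 = 0.9850

0.9850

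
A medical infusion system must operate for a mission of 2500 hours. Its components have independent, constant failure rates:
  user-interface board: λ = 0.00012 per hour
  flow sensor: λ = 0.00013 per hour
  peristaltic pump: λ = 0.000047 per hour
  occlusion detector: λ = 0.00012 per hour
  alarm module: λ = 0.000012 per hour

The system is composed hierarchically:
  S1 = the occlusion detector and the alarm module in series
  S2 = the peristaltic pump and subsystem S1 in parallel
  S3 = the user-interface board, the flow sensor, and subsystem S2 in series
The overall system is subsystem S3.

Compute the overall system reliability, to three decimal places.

0.519

R(user-interface board) = exp(−0.00012 × 2500) = 0.74082
R(flow sensor) = exp(−0.00013 × 2500) = 0.72253
R(peristaltic pump) = exp(−0.000047 × 2500) = 0.88914
R(occlusion detector) = exp(−0.00012 × 2500) = 0.74082
R(alarm module) = exp(−0.000012 × 2500) = 0.97045
Series (occlusion detector and alarm module): 0.74082 × 0.97045 = 0.71893
Parallel (peristaltic pump and [0.71893]): 1 − (1 − 0.88914)(1 − 0.71893) = 0.96884
Series (user-interface board, flow sensor, and [0.96884]): 0.74082 × 0.72253 × 0.96884 = 0.519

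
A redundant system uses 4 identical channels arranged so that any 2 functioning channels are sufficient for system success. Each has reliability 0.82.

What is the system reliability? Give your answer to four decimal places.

R = Σ_{i=2}^{4} C(4,i) p^i (1−p)^{4−i} with p = 0.82
C(4,2)·0.82^2·0.18^2 = 0.130715
C(4,3)·0.82^3·0.18^1 = 0.396985
C(4,4)·0.82^4·0.18^0 = 0.452122
Sum = 0.9798

0.9798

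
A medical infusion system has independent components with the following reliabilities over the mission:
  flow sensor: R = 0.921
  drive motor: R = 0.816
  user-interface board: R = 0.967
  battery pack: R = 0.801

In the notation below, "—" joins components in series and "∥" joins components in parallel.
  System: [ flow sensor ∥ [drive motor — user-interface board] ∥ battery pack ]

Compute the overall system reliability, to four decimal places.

0.9967

Series (drive motor and user-interface board): 0.816000 × 0.967000 = 0.789072
Parallel (flow sensor, [0.789072], and battery pack): 1 − (1 − 0.921000)(1 − 0.789072)(1 − 0.801000) = 0.9967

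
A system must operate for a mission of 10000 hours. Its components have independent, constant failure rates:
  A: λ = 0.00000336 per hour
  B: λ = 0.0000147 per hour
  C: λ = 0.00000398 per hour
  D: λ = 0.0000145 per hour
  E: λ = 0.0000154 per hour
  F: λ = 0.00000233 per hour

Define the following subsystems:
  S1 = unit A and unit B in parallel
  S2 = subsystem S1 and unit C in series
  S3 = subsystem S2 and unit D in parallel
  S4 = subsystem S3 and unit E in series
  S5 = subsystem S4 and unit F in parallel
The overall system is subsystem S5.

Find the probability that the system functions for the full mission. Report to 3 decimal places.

0.997

R(A) = exp(−0.00000336 × 10000) = 0.96696
R(B) = exp(−0.0000147 × 10000) = 0.86329
R(C) = exp(−0.00000398 × 10000) = 0.96098
R(D) = exp(−0.0000145 × 10000) = 0.86502
R(E) = exp(−0.0000154 × 10000) = 0.85727
R(F) = exp(−0.00000233 × 10000) = 0.97697
Parallel (A and B): 1 − (1 − 0.96696)(1 − 0.86329) = 0.99548
Series ([0.99548] and C): 0.99548 × 0.96098 = 0.95664
Parallel ([0.95664] and D): 1 − (1 − 0.95664)(1 − 0.86502) = 0.99415
Series ([0.99415] and E): 0.99415 × 0.85727 = 0.85225
Parallel ([0.85225] and F): 1 − (1 − 0.85225)(1 − 0.97697) = 0.997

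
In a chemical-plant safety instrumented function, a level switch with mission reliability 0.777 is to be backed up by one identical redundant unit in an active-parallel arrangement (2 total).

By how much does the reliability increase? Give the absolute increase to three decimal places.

0.173

R_before = 0.777
R_after = 1 − (1 − 0.777)^2 = 0.950
ΔR = 0.950 − 0.777 = 0.173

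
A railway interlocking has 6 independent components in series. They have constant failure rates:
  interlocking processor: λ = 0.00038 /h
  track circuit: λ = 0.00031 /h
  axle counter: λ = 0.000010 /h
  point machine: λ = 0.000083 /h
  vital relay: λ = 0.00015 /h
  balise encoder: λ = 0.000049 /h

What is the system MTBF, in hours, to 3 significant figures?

1020

Series of exponential components: λ_sys = Σ λ_i
λ_sys = 0.00038 + 0.00031 + 0.000010 + 0.000083 + 0.00015 + 0.000049 = 9.8200e-04 /h
MTBF = 1 / λ_sys = 1020 h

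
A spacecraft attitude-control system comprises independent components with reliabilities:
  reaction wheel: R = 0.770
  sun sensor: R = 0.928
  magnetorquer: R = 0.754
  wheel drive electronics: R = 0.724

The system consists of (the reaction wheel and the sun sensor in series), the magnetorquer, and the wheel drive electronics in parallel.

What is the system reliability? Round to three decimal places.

0.981

Series (reaction wheel and sun sensor): 0.77000 × 0.92800 = 0.71456
Parallel ([0.71456], magnetorquer, and wheel drive electronics): 1 − (1 − 0.71456)(1 − 0.75400)(1 − 0.72400) = 0.981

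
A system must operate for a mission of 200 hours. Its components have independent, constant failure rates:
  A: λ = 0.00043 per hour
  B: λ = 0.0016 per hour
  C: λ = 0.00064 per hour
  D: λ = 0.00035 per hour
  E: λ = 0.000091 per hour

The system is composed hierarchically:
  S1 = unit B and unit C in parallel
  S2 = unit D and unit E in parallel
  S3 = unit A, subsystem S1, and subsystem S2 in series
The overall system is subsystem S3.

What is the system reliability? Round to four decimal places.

0.8863

R(A) = exp(−0.00043 × 200) = 0.917594
R(B) = exp(−0.0016 × 200) = 0.726149
R(C) = exp(−0.00064 × 200) = 0.879853
R(D) = exp(−0.00035 × 200) = 0.932394
R(E) = exp(−0.000091 × 200) = 0.981965
Parallel (B and C): 1 − (1 − 0.726149)(1 − 0.879853) = 0.967098
Parallel (D and E): 1 − (1 − 0.932394)(1 − 0.981965) = 0.998781
Series (A, [0.967098], and [0.998781]): 0.917594 × 0.967098 × 0.998781 = 0.8863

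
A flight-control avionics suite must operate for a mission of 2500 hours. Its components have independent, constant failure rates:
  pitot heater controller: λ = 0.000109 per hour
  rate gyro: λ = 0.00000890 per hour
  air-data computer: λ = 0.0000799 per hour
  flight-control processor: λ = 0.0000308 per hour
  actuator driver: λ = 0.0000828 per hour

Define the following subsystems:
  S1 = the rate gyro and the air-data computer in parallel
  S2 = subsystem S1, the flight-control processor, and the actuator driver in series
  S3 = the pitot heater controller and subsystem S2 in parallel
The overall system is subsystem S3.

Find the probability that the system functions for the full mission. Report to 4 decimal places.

R(pitot heater controller) = exp(−0.000109 × 2500) = 0.761473
R(rate gyro) = exp(−0.00000890 × 2500) = 0.977996
R(air-data computer) = exp(−0.0000799 × 2500) = 0.818935
R(flight-control processor) = exp(−0.0000308 × 2500) = 0.925890
R(actuator driver) = exp(−0.0000828 × 2500) = 0.813020
Parallel (rate gyro and air-data computer): 1 − (1 − 0.977996)(1 − 0.818935) = 0.996016
Series ([0.996016], flight-control processor, and actuator driver): 0.996016 × 0.925890 × 0.813020 = 0.749768
Parallel (pitot heater controller and [0.749768]): 1 − (1 − 0.761473)(1 − 0.749768) = 0.9403

0.9403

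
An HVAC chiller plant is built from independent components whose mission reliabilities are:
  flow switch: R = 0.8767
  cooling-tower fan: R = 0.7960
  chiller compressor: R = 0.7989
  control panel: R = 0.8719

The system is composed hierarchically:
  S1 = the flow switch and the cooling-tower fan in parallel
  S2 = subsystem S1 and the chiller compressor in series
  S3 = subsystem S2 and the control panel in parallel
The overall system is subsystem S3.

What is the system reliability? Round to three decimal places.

Parallel (flow switch and cooling-tower fan): 1 − (1 − 0.87670)(1 − 0.79600) = 0.97485
Series ([0.97485] and chiller compressor): 0.97485 × 0.79890 = 0.77881
Parallel ([0.77881] and control panel): 1 − (1 − 0.77881)(1 − 0.87190) = 0.972

0.972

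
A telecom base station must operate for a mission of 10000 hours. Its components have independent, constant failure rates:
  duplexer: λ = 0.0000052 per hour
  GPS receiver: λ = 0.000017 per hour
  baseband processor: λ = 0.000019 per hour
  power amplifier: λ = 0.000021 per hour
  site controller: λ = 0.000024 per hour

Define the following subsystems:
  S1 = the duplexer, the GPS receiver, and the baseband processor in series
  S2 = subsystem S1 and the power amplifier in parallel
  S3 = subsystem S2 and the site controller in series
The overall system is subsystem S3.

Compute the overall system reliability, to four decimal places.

R(duplexer) = exp(−0.0000052 × 10000) = 0.949329
R(GPS receiver) = exp(−0.000017 × 10000) = 0.843665
R(baseband processor) = exp(−0.000019 × 10000) = 0.826959
R(power amplifier) = exp(−0.000021 × 10000) = 0.810584
R(site controller) = exp(−0.000024 × 10000) = 0.786628
Series (duplexer, GPS receiver, and baseband processor): 0.949329 × 0.843665 × 0.826959 = 0.662324
Parallel ([0.662324] and power amplifier): 1 − (1 − 0.662324)(1 − 0.810584) = 0.936039
Series ([0.936039] and site controller): 0.936039 × 0.786628 = 0.7363

0.7363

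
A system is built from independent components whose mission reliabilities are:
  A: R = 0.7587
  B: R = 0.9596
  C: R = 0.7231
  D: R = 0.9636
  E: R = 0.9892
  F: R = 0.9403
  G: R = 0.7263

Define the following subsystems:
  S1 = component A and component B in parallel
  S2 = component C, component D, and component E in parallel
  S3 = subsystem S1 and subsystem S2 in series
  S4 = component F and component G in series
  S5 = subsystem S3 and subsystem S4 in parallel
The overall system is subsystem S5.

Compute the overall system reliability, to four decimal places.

Parallel (A and B): 1 − (1 − 0.758700)(1 − 0.959600) = 0.990251
Parallel (C, D, and E): 1 − (1 − 0.723100)(1 − 0.963600)(1 − 0.989200) = 0.999891
Series ([0.990251] and [0.999891]): 0.990251 × 0.999891 = 0.990143
Series (F and G): 0.940300 × 0.726300 = 0.682940
Parallel ([0.990143] and [0.682940]): 1 − (1 − 0.990143)(1 − 0.682940) = 0.9969

0.9969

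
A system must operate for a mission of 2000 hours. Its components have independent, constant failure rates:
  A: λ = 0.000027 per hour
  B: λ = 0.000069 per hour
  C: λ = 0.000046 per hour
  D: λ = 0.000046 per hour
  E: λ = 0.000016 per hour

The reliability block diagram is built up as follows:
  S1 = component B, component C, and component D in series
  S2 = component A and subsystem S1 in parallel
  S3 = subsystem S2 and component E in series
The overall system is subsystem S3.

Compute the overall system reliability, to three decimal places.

0.954

R(A) = exp(−0.000027 × 2000) = 0.94743
R(B) = exp(−0.000069 × 2000) = 0.87110
R(C) = exp(−0.000046 × 2000) = 0.91211
R(D) = exp(−0.000046 × 2000) = 0.91211
R(E) = exp(−0.000016 × 2000) = 0.96851
Series (B, C, and D): 0.87110 × 0.91211 × 0.91211 = 0.72471
Parallel (A and [0.72471]): 1 − (1 − 0.94743)(1 − 0.72471) = 0.98553
Series ([0.98553] and E): 0.98553 × 0.96851 = 0.954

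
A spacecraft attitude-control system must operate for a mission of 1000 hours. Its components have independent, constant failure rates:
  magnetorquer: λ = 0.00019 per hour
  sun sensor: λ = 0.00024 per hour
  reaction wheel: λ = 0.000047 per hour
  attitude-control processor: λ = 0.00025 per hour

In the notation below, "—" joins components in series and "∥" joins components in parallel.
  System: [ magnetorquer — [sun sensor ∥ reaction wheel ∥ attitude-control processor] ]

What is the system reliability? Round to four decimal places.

R(magnetorquer) = exp(−0.00019 × 1000) = 0.826959
R(sun sensor) = exp(−0.00024 × 1000) = 0.786628
R(reaction wheel) = exp(−0.000047 × 1000) = 0.954087
R(attitude-control processor) = exp(−0.00025 × 1000) = 0.778801
Parallel (sun sensor, reaction wheel, and attitude-control processor): 1 − (1 − 0.786628)(1 − 0.954087)(1 − 0.778801) = 0.997833
Series (magnetorquer and [0.997833]): 0.826959 × 0.997833 = 0.8252

0.8252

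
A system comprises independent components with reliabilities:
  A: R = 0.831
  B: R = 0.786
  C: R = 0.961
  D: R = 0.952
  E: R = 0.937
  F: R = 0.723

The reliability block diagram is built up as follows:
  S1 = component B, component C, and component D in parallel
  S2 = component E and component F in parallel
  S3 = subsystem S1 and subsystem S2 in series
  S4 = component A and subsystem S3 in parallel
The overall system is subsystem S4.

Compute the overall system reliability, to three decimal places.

0.997

Parallel (B, C, and D): 1 − (1 − 0.78600)(1 − 0.96100)(1 − 0.95200) = 0.99960
Parallel (E and F): 1 − (1 − 0.93700)(1 − 0.72300) = 0.98255
Series ([0.99960] and [0.98255]): 0.99960 × 0.98255 = 0.98216
Parallel (A and [0.98216]): 1 − (1 − 0.83100)(1 − 0.98216) = 0.997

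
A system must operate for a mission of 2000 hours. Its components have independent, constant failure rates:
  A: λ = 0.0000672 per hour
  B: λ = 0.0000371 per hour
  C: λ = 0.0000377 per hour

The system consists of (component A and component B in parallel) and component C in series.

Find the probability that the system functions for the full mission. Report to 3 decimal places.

0.919

R(A) = exp(−0.0000672 × 2000) = 0.87424
R(B) = exp(−0.0000371 × 2000) = 0.92849
R(C) = exp(−0.0000377 × 2000) = 0.92737
Parallel (A and B): 1 − (1 − 0.87424)(1 − 0.92849) = 0.99101
Series ([0.99101] and C): 0.99101 × 0.92737 = 0.919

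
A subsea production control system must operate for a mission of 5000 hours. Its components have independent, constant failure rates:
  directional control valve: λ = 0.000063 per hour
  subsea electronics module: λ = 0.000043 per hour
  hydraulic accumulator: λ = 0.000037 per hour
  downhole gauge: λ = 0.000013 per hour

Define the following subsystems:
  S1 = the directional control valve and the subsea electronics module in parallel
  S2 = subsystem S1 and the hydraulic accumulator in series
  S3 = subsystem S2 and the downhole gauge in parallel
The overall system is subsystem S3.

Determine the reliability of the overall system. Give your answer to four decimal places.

R(directional control valve) = exp(−0.000063 × 5000) = 0.729789
R(subsea electronics module) = exp(−0.000043 × 5000) = 0.806541
R(hydraulic accumulator) = exp(−0.000037 × 5000) = 0.831104
R(downhole gauge) = exp(−0.000013 × 5000) = 0.937067
Parallel (directional control valve and subsea electronics module): 1 − (1 − 0.729789)(1 − 0.806541) = 0.947725
Series ([0.947725] and hydraulic accumulator): 0.947725 × 0.831104 = 0.787658
Parallel ([0.787658] and downhole gauge): 1 − (1 − 0.787658)(1 − 0.937067) = 0.9866

0.9866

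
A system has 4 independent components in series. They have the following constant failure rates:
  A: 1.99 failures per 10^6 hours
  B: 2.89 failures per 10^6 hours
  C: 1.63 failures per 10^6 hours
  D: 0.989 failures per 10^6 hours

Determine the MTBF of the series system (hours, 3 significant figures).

Series of exponential components: λ_sys = Σ λ_i
λ_sys = 0.00000199 + 0.00000289 + 0.00000163 + 0.000000989 = 7.4990e-06 /h
MTBF = 1 / λ_sys = 133000 h

133000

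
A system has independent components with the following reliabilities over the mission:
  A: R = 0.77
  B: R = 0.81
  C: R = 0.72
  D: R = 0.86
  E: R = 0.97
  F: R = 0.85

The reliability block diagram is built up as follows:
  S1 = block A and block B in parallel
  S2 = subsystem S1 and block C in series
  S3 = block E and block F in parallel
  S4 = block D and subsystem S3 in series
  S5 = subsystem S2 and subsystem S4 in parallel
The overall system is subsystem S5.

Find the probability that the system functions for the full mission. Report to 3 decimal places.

0.955

Parallel (A and B): 1 − (1 − 0.77000)(1 − 0.81000) = 0.95630
Series ([0.95630] and C): 0.95630 × 0.72000 = 0.68854
Parallel (E and F): 1 − (1 − 0.97000)(1 − 0.85000) = 0.99550
Series (D and [0.99550]): 0.86000 × 0.99550 = 0.85613
Parallel ([0.68854] and [0.85613]): 1 − (1 − 0.68854)(1 − 0.85613) = 0.955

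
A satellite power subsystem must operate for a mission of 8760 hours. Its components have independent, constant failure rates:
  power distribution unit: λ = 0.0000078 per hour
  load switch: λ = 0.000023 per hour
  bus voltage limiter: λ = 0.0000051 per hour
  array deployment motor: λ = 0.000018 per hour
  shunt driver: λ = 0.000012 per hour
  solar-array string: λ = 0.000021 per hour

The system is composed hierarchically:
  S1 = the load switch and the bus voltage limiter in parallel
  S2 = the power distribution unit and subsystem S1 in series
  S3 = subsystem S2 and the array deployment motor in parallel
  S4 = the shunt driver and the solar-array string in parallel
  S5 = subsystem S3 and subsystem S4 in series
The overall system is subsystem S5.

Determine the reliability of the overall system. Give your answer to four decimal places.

0.9727

R(power distribution unit) = exp(−0.0000078 × 8760) = 0.933954
R(load switch) = exp(−0.000023 × 8760) = 0.817520
R(bus voltage limiter) = exp(−0.0000051 × 8760) = 0.956307
R(array deployment motor) = exp(−0.000018 × 8760) = 0.854123
R(shunt driver) = exp(−0.000012 × 8760) = 0.900216
R(solar-array string) = exp(−0.000021 × 8760) = 0.831969
Parallel (load switch and bus voltage limiter): 1 − (1 − 0.817520)(1 − 0.956307) = 0.992027
Series (power distribution unit and [0.992027]): 0.933954 × 0.992027 = 0.926508
Parallel ([0.926508] and array deployment motor): 1 − (1 − 0.926508)(1 − 0.854123) = 0.989279
Parallel (shunt driver and solar-array string): 1 − (1 − 0.900216)(1 − 0.831969) = 0.983233
Series ([0.989279] and [0.983233]): 0.989279 × 0.983233 = 0.9727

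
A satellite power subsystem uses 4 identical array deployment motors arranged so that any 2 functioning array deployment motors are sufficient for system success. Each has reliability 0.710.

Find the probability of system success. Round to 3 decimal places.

R = Σ_{i=2}^{4} C(4,i) p^i (1−p)^{4−i} with p = 0.710
C(4,2)·0.710^2·0.290^2 = 0.25437
C(4,3)·0.710^3·0.290^1 = 0.41518
C(4,4)·0.710^4·0.290^0 = 0.25412
Sum = 0.924

0.924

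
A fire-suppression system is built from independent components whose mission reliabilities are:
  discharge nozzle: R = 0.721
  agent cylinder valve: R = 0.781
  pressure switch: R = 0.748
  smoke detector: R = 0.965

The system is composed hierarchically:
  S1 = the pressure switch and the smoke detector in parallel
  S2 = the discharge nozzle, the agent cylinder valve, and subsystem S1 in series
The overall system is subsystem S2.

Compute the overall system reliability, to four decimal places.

0.5581

Parallel (pressure switch and smoke detector): 1 − (1 − 0.748000)(1 − 0.965000) = 0.991180
Series (discharge nozzle, agent cylinder valve, and [0.991180]): 0.721000 × 0.781000 × 0.991180 = 0.5581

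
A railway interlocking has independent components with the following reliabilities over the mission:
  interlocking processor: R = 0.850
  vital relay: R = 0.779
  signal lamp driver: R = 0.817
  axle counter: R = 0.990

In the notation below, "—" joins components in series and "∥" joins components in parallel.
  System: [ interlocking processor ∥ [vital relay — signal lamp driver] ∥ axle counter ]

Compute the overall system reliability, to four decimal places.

Series (vital relay and signal lamp driver): 0.779000 × 0.817000 = 0.636443
Parallel (interlocking processor, [0.636443], and axle counter): 1 − (1 − 0.850000)(1 − 0.636443)(1 − 0.990000) = 0.9995

0.9995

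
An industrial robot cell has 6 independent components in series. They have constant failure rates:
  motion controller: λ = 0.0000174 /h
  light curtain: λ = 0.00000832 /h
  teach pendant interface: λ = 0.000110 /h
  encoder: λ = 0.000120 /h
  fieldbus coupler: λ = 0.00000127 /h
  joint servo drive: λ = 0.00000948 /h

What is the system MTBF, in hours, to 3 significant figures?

3750

Series of exponential components: λ_sys = Σ λ_i
λ_sys = 0.0000174 + 0.00000832 + 0.000110 + 0.000120 + 0.00000127 + 0.00000948 = 2.6647e-04 /h
MTBF = 1 / λ_sys = 3750 h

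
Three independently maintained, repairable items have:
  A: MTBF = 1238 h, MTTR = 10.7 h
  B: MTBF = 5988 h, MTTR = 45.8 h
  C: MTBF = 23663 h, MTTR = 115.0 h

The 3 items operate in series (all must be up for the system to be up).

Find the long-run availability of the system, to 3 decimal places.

A(A) = MTBF/(MTBF+MTTR) = 1238/(1238+10.7) = 0.991431
A(B) = MTBF/(MTBF+MTTR) = 5988/(5988+45.8) = 0.992409
A(C) = MTBF/(MTBF+MTTR) = 23663/(23663+115.0) = 0.995164
Series availability: 0.991431 × 0.992409 × 0.995164 = 0.979

0.979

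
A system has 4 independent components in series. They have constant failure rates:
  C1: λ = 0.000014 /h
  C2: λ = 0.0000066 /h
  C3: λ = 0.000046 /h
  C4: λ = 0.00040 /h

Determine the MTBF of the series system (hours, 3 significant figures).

2140

Series of exponential components: λ_sys = Σ λ_i
λ_sys = 0.000014 + 0.0000066 + 0.000046 + 0.00040 = 4.6660e-04 /h
MTBF = 1 / λ_sys = 2140 h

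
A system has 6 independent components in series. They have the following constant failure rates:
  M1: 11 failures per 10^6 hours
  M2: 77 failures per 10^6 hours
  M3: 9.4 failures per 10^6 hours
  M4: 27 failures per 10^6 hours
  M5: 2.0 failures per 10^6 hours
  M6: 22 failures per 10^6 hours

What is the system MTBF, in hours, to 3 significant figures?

6740

Series of exponential components: λ_sys = Σ λ_i
λ_sys = 0.000011 + 0.000077 + 0.0000094 + 0.000027 + 0.0000020 + 0.000022 = 1.4840e-04 /h
MTBF = 1 / λ_sys = 6740 h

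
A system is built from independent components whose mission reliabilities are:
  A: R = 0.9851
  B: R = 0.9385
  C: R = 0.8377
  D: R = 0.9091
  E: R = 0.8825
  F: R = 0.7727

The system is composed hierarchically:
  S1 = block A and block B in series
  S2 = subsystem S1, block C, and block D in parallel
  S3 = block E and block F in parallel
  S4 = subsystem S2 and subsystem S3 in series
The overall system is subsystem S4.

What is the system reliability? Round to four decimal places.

Series (A and B): 0.985100 × 0.938500 = 0.924516
Parallel ([0.924516], C, and D): 1 − (1 − 0.924516)(1 − 0.837700)(1 − 0.909100) = 0.998886
Parallel (E and F): 1 − (1 − 0.882500)(1 − 0.772700) = 0.973292
Series ([0.998886] and [0.973292]): 0.998886 × 0.973292 = 0.9722

0.9722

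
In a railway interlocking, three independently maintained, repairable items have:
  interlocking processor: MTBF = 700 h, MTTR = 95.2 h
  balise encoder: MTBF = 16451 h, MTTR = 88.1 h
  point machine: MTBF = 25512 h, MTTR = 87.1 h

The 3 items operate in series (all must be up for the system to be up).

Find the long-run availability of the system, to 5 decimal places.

0.87261

A(interlocking processor) = MTBF/(MTBF+MTTR) = 700/(700+95.2) = 0.880282
A(balise encoder) = MTBF/(MTBF+MTTR) = 16451/(16451+88.1) = 0.994673
A(point machine) = MTBF/(MTBF+MTTR) = 25512/(25512+87.1) = 0.996598
Series availability: 0.880282 × 0.994673 × 0.996598 = 0.87261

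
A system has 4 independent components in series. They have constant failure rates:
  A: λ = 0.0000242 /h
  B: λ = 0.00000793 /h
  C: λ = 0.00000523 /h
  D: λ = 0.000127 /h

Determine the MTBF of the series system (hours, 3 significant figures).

6080

Series of exponential components: λ_sys = Σ λ_i
λ_sys = 0.0000242 + 0.00000793 + 0.00000523 + 0.000127 = 1.6436e-04 /h
MTBF = 1 / λ_sys = 6080 h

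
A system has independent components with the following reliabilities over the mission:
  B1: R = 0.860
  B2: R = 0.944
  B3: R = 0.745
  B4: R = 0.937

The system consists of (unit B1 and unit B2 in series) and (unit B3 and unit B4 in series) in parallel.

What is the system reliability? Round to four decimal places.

Series (B1 and B2): 0.860000 × 0.944000 = 0.811840
Series (B3 and B4): 0.745000 × 0.937000 = 0.698065
Parallel ([0.811840] and [0.698065]): 1 − (1 − 0.811840)(1 − 0.698065) = 0.9432

0.9432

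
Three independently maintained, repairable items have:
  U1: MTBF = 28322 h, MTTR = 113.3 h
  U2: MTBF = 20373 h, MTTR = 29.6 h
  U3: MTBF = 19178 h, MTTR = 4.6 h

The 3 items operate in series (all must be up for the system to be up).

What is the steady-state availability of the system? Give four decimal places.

A(U1) = MTBF/(MTBF+MTTR) = 28322/(28322+113.3) = 0.996016
A(U2) = MTBF/(MTBF+MTTR) = 20373/(20373+29.6) = 0.998549
A(U3) = MTBF/(MTBF+MTTR) = 19178/(19178+4.6) = 0.999760
Series availability: 0.996016 × 0.998549 × 0.999760 = 0.9943

0.9943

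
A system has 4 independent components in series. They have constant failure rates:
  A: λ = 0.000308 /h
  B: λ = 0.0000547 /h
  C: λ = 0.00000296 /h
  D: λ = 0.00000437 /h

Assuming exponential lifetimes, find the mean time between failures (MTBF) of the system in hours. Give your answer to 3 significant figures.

2700

Series of exponential components: λ_sys = Σ λ_i
λ_sys = 0.000308 + 0.0000547 + 0.00000296 + 0.00000437 = 3.7003e-04 /h
MTBF = 1 / λ_sys = 2700 h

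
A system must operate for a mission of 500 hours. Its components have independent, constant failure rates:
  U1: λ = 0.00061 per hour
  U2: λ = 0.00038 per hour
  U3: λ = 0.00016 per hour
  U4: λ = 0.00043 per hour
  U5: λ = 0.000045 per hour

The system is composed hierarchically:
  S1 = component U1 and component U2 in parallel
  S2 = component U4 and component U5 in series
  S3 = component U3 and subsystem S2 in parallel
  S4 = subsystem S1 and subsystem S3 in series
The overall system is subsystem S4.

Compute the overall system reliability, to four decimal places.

R(U1) = exp(−0.00061 × 500) = 0.737123
R(U2) = exp(−0.00038 × 500) = 0.826959
R(U3) = exp(−0.00016 × 500) = 0.923116
R(U4) = exp(−0.00043 × 500) = 0.806541
R(U5) = exp(−0.000045 × 500) = 0.977751
Parallel (U1 and U2): 1 − (1 − 0.737123)(1 − 0.826959) = 0.954512
Series (U4 and U5): 0.806541 × 0.977751 = 0.788596
Parallel (U3 and [0.788596]): 1 − (1 − 0.923116)(1 − 0.788596) = 0.983746
Series ([0.954512] and [0.983746]): 0.954512 × 0.983746 = 0.9390

0.9390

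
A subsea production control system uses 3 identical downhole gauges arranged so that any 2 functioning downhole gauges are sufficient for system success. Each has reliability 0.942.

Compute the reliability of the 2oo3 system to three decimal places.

0.990

R = Σ_{i=2}^{3} C(3,i) p^i (1−p)^{3−i} with p = 0.942
C(3,2)·0.942^2·0.058^1 = 0.15440
C(3,3)·0.942^3·0.058^0 = 0.83590
Sum = 0.990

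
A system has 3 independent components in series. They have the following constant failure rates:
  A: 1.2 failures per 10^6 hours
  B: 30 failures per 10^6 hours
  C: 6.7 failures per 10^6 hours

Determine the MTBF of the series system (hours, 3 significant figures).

Series of exponential components: λ_sys = Σ λ_i
λ_sys = 0.0000012 + 0.000030 + 0.0000067 = 3.7900e-05 /h
MTBF = 1 / λ_sys = 26400 h

26400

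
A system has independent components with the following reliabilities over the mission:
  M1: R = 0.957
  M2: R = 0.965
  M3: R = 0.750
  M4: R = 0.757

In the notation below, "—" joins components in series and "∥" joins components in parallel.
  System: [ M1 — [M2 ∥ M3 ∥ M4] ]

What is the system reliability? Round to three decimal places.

Parallel (M2, M3, and M4): 1 − (1 − 0.96500)(1 − 0.75000)(1 − 0.75700) = 0.99787
Series (M1 and [0.99787]): 0.95700 × 0.99787 = 0.955

0.955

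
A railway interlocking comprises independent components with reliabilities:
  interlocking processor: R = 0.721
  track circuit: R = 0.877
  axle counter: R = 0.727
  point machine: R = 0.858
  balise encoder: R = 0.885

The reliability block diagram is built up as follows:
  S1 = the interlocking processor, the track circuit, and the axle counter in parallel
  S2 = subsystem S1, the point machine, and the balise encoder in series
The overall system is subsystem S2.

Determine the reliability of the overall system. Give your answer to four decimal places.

Parallel (interlocking processor, track circuit, and axle counter): 1 − (1 − 0.721000)(1 − 0.877000)(1 − 0.727000) = 0.990631
Series ([0.990631], point machine, and balise encoder): 0.990631 × 0.858000 × 0.885000 = 0.7522

0.7522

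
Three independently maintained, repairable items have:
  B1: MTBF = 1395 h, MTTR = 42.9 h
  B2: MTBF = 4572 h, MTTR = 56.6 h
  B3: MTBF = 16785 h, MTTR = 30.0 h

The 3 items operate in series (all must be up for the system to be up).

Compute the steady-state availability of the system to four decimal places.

0.9566

A(B1) = MTBF/(MTBF+MTTR) = 1395/(1395+42.9) = 0.970165
A(B2) = MTBF/(MTBF+MTTR) = 4572/(4572+56.6) = 0.987772
A(B3) = MTBF/(MTBF+MTTR) = 16785/(16785+30.0) = 0.998216
Series availability: 0.970165 × 0.987772 × 0.998216 = 0.9566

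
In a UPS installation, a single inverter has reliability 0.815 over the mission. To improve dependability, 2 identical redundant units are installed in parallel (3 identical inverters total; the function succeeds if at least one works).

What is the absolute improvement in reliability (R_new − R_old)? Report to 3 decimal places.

0.179

R_before = 0.815
R_after = 1 − (1 − 0.815)^3 = 0.994
ΔR = 0.994 − 0.815 = 0.179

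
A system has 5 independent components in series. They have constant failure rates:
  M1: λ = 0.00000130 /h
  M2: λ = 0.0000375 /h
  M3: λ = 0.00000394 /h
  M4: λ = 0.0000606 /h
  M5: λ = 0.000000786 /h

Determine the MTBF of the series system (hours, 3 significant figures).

Series of exponential components: λ_sys = Σ λ_i
λ_sys = 0.00000130 + 0.0000375 + 0.00000394 + 0.0000606 + 0.000000786 = 1.0413e-04 /h
MTBF = 1 / λ_sys = 9600 h

9600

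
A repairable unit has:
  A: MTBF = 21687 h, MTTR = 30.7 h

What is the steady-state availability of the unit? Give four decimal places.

0.9986

A(A) = MTBF/(MTBF+MTTR) = 21687/(21687+30.7) = 0.9986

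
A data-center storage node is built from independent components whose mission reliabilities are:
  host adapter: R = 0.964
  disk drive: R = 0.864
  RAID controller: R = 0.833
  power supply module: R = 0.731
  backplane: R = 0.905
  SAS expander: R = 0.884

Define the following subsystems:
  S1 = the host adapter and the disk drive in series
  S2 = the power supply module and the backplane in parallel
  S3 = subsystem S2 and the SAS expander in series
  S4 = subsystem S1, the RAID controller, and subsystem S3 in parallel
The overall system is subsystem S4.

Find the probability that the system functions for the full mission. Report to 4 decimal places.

Series (host adapter and disk drive): 0.964000 × 0.864000 = 0.832896
Parallel (power supply module and backplane): 1 − (1 − 0.731000)(1 − 0.905000) = 0.974445
Series ([0.974445] and SAS expander): 0.974445 × 0.884000 = 0.861409
Parallel ([0.832896], RAID controller, and [0.861409]): 1 − (1 − 0.832896)(1 − 0.833000)(1 − 0.861409) = 0.9961

0.9961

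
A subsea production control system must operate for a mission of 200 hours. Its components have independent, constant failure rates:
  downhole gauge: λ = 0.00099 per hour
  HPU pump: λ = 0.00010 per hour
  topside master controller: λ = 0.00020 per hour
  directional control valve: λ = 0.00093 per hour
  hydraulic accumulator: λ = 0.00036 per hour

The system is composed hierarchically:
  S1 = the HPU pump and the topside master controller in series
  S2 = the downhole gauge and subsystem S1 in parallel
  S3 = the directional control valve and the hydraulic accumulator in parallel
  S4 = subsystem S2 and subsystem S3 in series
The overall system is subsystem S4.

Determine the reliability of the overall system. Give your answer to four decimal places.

0.9779

R(downhole gauge) = exp(−0.00099 × 200) = 0.820370
R(HPU pump) = exp(−0.00010 × 200) = 0.980199
R(topside master controller) = exp(−0.00020 × 200) = 0.960789
R(directional control valve) = exp(−0.00093 × 200) = 0.830274
R(hydraulic accumulator) = exp(−0.00036 × 200) = 0.930531
Series (HPU pump and topside master controller): 0.980199 × 0.960789 = 0.941764
Parallel (downhole gauge and [0.941764]): 1 − (1 − 0.820370)(1 − 0.941764) = 0.989539
Parallel (directional control valve and hydraulic accumulator): 1 − (1 − 0.830274)(1 − 0.930531) = 0.988209
Series ([0.989539] and [0.988209]): 0.989539 × 0.988209 = 0.9779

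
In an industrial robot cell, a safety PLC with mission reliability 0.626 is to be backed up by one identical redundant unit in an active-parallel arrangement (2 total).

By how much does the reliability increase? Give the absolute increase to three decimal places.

0.234

R_before = 0.626
R_after = 1 − (1 − 0.626)^2 = 0.860
ΔR = 0.860 − 0.626 = 0.234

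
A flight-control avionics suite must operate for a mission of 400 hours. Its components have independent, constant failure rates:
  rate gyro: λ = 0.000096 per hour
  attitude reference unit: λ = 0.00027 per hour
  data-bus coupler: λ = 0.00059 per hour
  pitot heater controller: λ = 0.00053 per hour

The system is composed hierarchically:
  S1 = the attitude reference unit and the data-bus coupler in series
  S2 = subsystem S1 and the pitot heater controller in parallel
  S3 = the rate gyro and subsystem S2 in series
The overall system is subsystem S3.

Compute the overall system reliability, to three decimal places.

R(rate gyro) = exp(−0.000096 × 400) = 0.96233
R(attitude reference unit) = exp(−0.00027 × 400) = 0.89763
R(data-bus coupler) = exp(−0.00059 × 400) = 0.78978
R(pitot heater controller) = exp(−0.00053 × 400) = 0.80896
Series (attitude reference unit and data-bus coupler): 0.89763 × 0.78978 = 0.70893
Parallel ([0.70893] and pitot heater controller): 1 − (1 − 0.70893)(1 − 0.80896) = 0.94439
Series (rate gyro and [0.94439]): 0.96233 × 0.94439 = 0.909

0.909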